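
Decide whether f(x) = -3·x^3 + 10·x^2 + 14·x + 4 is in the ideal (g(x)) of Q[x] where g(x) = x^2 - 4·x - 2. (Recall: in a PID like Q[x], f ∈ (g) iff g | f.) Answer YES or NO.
In Q[x] the ideal (g) consists of all multiples of g, so f ∈ (g) iff g | f, i.e. iff the remainder of f on division by g is 0. Divide f by g (g is monic, so eliminate the leading term of the running remainder at each step):
  leading term -3·x^3: subtract (-3·x)·g(x) = -3·x^3 + 12·x^2 + 6·x, leaving -2·x^2 + 8·x + 4
  leading term -2·x^2: subtract (-2)·g(x) = -2·x^2 + 8·x + 4, leaving 0
The remainder is 0, so f(x) = g(x) · h(x) with h(x) = -3·x - 2. Hence g | f, i.e. f ∈ (g).

Final answer: YES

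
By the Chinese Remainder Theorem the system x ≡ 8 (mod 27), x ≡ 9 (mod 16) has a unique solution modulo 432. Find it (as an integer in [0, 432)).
x ≡ 89 (mod 432); the representative in [0, 432) is 89

The moduli 27, 16 are pairwise coprime, so by the CRT there is a unique solution mod 27·16 = 432.
Solve by successive substitution. Start with x ≡ 8 (mod 27).
  Combine with x ≡ 9 (mod 16): write x = 8 + 27·t and require 8 + 27·t ≡ 9 (mod 16), i.e. 27·t ≡ 9 − 8 ≡ 1 (mod 16). Since 27^(−1) ≡ 3 (mod 16) (27 ≡ 11 (mod 16)), t ≡ 3·1 ≡ 3 (mod 16). So x ≡ 8 + 27·3 = 89 (mod 432).
Unique solution in [0, 432): x = 89.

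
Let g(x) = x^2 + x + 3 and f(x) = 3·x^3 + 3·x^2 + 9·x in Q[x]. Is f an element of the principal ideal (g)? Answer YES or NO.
YES

In Q[x] the ideal (g) consists of all multiples of g, so f ∈ (g) iff g | f, i.e. iff the remainder of f on division by g is 0. Divide f by g (g is monic, so eliminate the leading term of the running remainder at each step):
  leading term 3·x^3: subtract (3·x)·g(x) = 3·x^3 + 3·x^2 + 9·x, leaving 0
The remainder is 0, so f(x) = g(x) · h(x) with h(x) = 3·x. Hence g | f, i.e. f ∈ (g).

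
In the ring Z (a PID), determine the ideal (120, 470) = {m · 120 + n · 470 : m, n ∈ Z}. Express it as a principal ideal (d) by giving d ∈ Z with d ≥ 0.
In the PID Z, (a, b) is generated by gcd(a, b). Compute gcd(470, 120) with the extended Euclidean algorithm, tracking rows (r, s, t) with s·470 + t·120 = r:
  row A: (470, 1, 0)   [1·470 + 0·120 = 470]
  row B: (120, 0, 1)   [0·470 + 1·120 = 120]
  470 = 3·120 + 110   → row C = row A − 3·row B = (110, 1, −3)   [check: 1·470 − 3·120 = 110]
  120 = 1·110 + 10   → row D = row B − 1·row C = (10, −1, 4)   [check: −1·470 + 4·120 = 10]
  110 = 11·10 + 0   → remainder 0, stop. gcd = 10 (last nonzero row D).
So gcd(120, 470) = 10, with Bézout identity −1·470 + 4·120 = 10. Containment (⊇): the Bézout identity exhibits 10 as an element of (120, 470), giving (10) ⊆ (120, 470). Containment (⊆): since 10 | 120 and 10 | 470 (120 = 10·12, 470 = 10·47), every Z-linear combination of 120 and 470 is divisible by 10, so (120, 470) ⊆ (10). Therefore (120, 470) = (10), d = 10.

Final answer: (120, 470) = (10); d = 10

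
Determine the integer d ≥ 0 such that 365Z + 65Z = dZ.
(365, 65) = (5); d = 5

In the PID Z, (a, b) is generated by gcd(a, b). Compute gcd(365, 65) with the extended Euclidean algorithm, tracking rows (r, s, t) with s·365 + t·65 = r:
  row A: (365, 1, 0)   [1·365 + 0·65 = 365]
  row B: (65, 0, 1)   [0·365 + 1·65 = 65]
  365 = 5·65 + 40   → row C = row A − 5·row B = (40, 1, −5)   [check: 1·365 − 5·65 = 40]
  65 = 1·40 + 25   → row D = row B − 1·row C = (25, −1, 6)   [check: −1·365 + 6·65 = 25]
  40 = 1·25 + 15   → row E = row C − 1·row D = (15, 2, −11)   [check: 2·365 − 11·65 = 15]
  25 = 1·15 + 10   → row F = row D − 1·row E = (10, −3, 17)   [check: −3·365 + 17·65 = 10]
  15 = 1·10 + 5   → row G = row E − 1·row F = (5, 5, −28)   [check: 5·365 − 28·65 = 5]
  10 = 2·5 + 0   → remainder 0, stop. gcd = 5 (last nonzero row G).
So gcd(365, 65) = 5, with Bézout identity 5·365 − 28·65 = 5. Containment (⊇): the Bézout identity exhibits 5 as an element of (365, 65), giving (5) ⊆ (365, 65). Containment (⊆): since 5 | 365 and 5 | 65 (365 = 5·73, 65 = 5·13), every Z-linear combination of 365 and 65 is divisible by 5, so (365, 65) ⊆ (5). Therefore (365, 65) = (5), d = 5.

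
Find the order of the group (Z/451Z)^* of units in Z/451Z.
|(Z/451Z)^*| = 400

(Z/451Z)^* consists of the classes a with gcd(a, 451) = 1, so its order is φ(451). φ is multiplicative, with φ(p^e) = p^e − p^(e−1). Factorise 451 = 11 · 41. Then
  φ(451) = (11 − 1) · (41 − 1) = 10 · 40 = 400.
Thus |(Z/451Z)^*| = 400.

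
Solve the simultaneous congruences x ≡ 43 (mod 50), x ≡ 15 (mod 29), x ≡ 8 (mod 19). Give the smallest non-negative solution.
x ≡ 18343 (mod 27550); the representative in [0, 27550) is 18343

The moduli 50, 29, 19 are pairwise coprime, so by the CRT there is a unique solution mod 50·29·19 = 27550.
Solve by successive substitution. Start with x ≡ 43 (mod 50).
  Combine with x ≡ 15 (mod 29): write x = 43 + 50·t and require 43 + 50·t ≡ 15 (mod 29), i.e. 50·t ≡ 15 − 43 ≡ 1 (mod 29). Since 50^(−1) ≡ 18 (mod 29) (50 ≡ 21 (mod 29)), t ≡ 18·1 ≡ 18 (mod 29). So x ≡ 43 + 50·18 = 943 (mod 1450).
  Combine with x ≡ 8 (mod 19): write x = 943 + 1450·t and require 943 + 1450·t ≡ 8 (mod 19), i.e. 1450·t ≡ 8 − 943 ≡ 15 (mod 19). Since 1450^(−1) ≡ 16 (mod 19) (1450 ≡ 6 (mod 19)), t ≡ 16·15 ≡ 12 (mod 19). So x ≡ 943 + 1450·12 = 18343 (mod 27550).
Unique solution in [0, 27550): x = 18343.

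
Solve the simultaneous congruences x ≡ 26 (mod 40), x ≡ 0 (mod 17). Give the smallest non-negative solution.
The moduli 40, 17 are pairwise coprime, so by the CRT there is a unique solution mod 40·17 = 680.
Solve by successive substitution. Start with x ≡ 26 (mod 40).
  Combine with x ≡ 0 (mod 17): write x = 26 + 40·t and require 26 + 40·t ≡ 0 (mod 17), i.e. 40·t ≡ 0 − 26 ≡ 8 (mod 17). Since 40^(−1) ≡ 3 (mod 17) (40 ≡ 6 (mod 17)), t ≡ 3·8 ≡ 7 (mod 17). So x ≡ 26 + 40·7 = 306 (mod 680).
Unique solution in [0, 680): x = 306.

Final answer: x ≡ 306 (mod 680); the representative in [0, 680) is 306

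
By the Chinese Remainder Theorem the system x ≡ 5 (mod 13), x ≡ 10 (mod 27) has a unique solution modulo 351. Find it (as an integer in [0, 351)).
x ≡ 226 (mod 351); the representative in [0, 351) is 226

The moduli 13, 27 are pairwise coprime, so by the CRT there is a unique solution mod 13·27 = 351.
Solve by successive substitution. Start with x ≡ 5 (mod 13).
  Combine with x ≡ 10 (mod 27): write x = 5 + 13·t and require 5 + 13·t ≡ 10 (mod 27), i.e. 13·t ≡ 10 − 5 ≡ 5 (mod 27). Since 13^(−1) ≡ 25 (mod 27), t ≡ 25·5 ≡ 17 (mod 27). So x ≡ 5 + 13·17 = 226 (mod 351).
Unique solution in [0, 351): x = 226.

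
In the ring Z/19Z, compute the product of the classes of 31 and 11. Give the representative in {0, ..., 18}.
Reduce the factors first: 31 ≡ 12 (mod 19), so 31 · 11 ≡ 12 · 11 (mod 19). 12 · 11 = 132. Dividing by 19: 132 = 6·19 + 18. So (31 · 11) mod 19 = 18.

Final answer: 18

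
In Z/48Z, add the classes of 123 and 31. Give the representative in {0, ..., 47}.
Reduce the summands first: 123 ≡ 27 (mod 48), so 123 + 31 ≡ 27 + 31 (mod 48). 27 + 31 = 58; 58 = 1·48 + 10, so (123 + 31) mod 48 = 10.

Final answer: 10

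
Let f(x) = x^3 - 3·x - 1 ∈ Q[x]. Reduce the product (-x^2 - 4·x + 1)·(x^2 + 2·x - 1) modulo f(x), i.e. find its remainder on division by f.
First multiply in Q[x] without reducing: a · b = -x^4 - 6·x^3 - 6·x^2 + 6·x - 1. Now divide by f(x) = x^3 - 3·x - 1, eliminating the leading term at each step:
  leading term -x^4: subtract (-x)·f(x) = -x^4 + 3·x^2 + x, leaving -6·x^3 - 9·x^2 + 5·x - 1
  leading term -6·x^3: subtract (-6)·f(x) = -6·x^3 + 18·x + 6, leaving -9·x^2 - 13·x - 7
The degree is now < 3, so this is the remainder. Hence a · b ≡ -9·x^2 - 13·x - 7 in Q[x]/(f).

Final answer: a · b ≡ -9·x^2 - 13·x - 7 (mod f(x))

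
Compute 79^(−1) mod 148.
Apply the extended Euclidean algorithm to (148, 79), tracking rows (r, s, t) with s·148 + t·79 = r. Each division r_prev = q·r_cur + r_new produces the new row as (previous row) − q·(current row):
  row A: (148, 1, 0)   [1·148 + 0·79 = 148]
  row B: (79, 0, 1)   [0·148 + 1·79 = 79]
  148 = 1·79 + 69   → row C = row A − 1·row B = (69, 1, −1)   [check: 1·148 − 1·79 = 69]
  79 = 1·69 + 10   → row D = row B − 1·row C = (10, −1, 2)   [check: −1·148 + 2·79 = 10]
  69 = 6·10 + 9   → row E = row C − 6·row D = (9, 7, −13)   [check: 7·148 − 13·79 = 9]
  10 = 1·9 + 1   → row F = row D − 1·row E = (1, −8, 15)   [check: −8·148 + 15·79 = 1]
  9 = 9·1 + 0   → remainder 0, stop. gcd = 1 (last nonzero row F).
The gcd is 1, so 79 is invertible mod 148. The last nonzero row gives −8·148 + 15·79 = 1, so t = 15. So 79^(−1) ≡ 15 (mod 148). Verify: 79 · 15 = 1185 ≡ 1 (mod 148). ✓

Final answer: 79^(−1) ≡ 15 (mod 148)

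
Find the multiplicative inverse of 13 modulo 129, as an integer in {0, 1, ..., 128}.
Apply the extended Euclidean algorithm to (129, 13), tracking rows (r, s, t) with s·129 + t·13 = r. Each division r_prev = q·r_cur + r_new produces the new row as (previous row) − q·(current row):
  row A: (129, 1, 0)   [1·129 + 0·13 = 129]
  row B: (13, 0, 1)   [0·129 + 1·13 = 13]
  129 = 9·13 + 12   → row C = row A − 9·row B = (12, 1, −9)   [check: 1·129 − 9·13 = 12]
  13 = 1·12 + 1   → row D = row B − 1·row C = (1, −1, 10)   [check: −1·129 + 10·13 = 1]
  12 = 12·1 + 0   → remainder 0, stop. gcd = 1 (last nonzero row D).
The gcd is 1, so 13 is invertible mod 129. The last nonzero row gives −1·129 + 10·13 = 1, so t = 10. So 13^(−1) ≡ 10 (mod 129). Verify: 13 · 10 = 130 ≡ 1 (mod 129). ✓

Final answer: 13^(−1) ≡ 10 (mod 129)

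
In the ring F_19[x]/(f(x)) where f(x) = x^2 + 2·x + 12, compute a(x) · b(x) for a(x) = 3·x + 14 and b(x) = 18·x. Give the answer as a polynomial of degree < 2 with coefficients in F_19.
a · b ≡ 11·x + 17 (mod f(x))

Multiply as integer polynomials: a · b = 54·x^2 + 252·x. Reducing coefficients mod 19: a · b ≡ 16·x^2 + 5·x. Now divide by f(x) = x^2 + 2·x + 12 in F_19[x], eliminating the leading term at each step:
  leading term 16·x^2: subtract (16)·f(x) = 16·x^2 + 13·x + 2, leaving 11·x + 17 (coefficients mod 19)
The degree is now < 2, so this is the remainder. Hence a · b ≡ 11·x + 17 in F_19[x]/(f).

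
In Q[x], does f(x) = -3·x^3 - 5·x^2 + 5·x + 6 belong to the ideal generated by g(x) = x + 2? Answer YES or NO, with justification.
In Q[x] the ideal (g) consists of all multiples of g, so f ∈ (g) iff g | f, i.e. iff the remainder of f on division by g is 0. Divide f by g (g is monic, so eliminate the leading term of the running remainder at each step):
  leading term -3·x^3: subtract (-3·x^2)·g(x) = -3·x^3 - 6·x^2, leaving x^2 + 5·x + 6
  leading term x^2: subtract (x)·g(x) = x^2 + 2·x, leaving 3·x + 6
  leading term 3·x: subtract (3)·g(x) = 3·x + 6, leaving 0
The remainder is 0, so f(x) = g(x) · h(x) with h(x) = -3·x^2 + x + 3. Hence g | f, i.e. f ∈ (g).

Final answer: YES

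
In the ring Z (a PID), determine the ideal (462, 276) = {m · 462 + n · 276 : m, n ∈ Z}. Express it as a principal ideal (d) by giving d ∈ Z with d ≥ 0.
In the PID Z, (a, b) is generated by gcd(a, b). Compute gcd(462, 276) with the extended Euclidean algorithm, tracking rows (r, s, t) with s·462 + t·276 = r:
  row A: (462, 1, 0)   [1·462 + 0·276 = 462]
  row B: (276, 0, 1)   [0·462 + 1·276 = 276]
  462 = 1·276 + 186   → row C = row A − 1·row B = (186, 1, −1)   [check: 1·462 − 1·276 = 186]
  276 = 1·186 + 90   → row D = row B − 1·row C = (90, −1, 2)   [check: −1·462 + 2·276 = 90]
  186 = 2·90 + 6   → row E = row C − 2·row D = (6, 3, −5)   [check: 3·462 − 5·276 = 6]
  90 = 15·6 + 0   → remainder 0, stop. gcd = 6 (last nonzero row E).
So gcd(462, 276) = 6, with Bézout identity 3·462 − 5·276 = 6. Containment (⊇): the Bézout identity exhibits 6 as an element of (462, 276), giving (6) ⊆ (462, 276). Containment (⊆): since 6 | 462 and 6 | 276 (462 = 6·77, 276 = 6·46), every Z-linear combination of 462 and 276 is divisible by 6, so (462, 276) ⊆ (6). Therefore (462, 276) = (6), d = 6.

Final answer: (462, 276) = (6); d = 6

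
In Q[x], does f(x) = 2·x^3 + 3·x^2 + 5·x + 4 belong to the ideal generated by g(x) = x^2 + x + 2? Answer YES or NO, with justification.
NO

In Q[x] the ideal (g) consists of all multiples of g, so f ∈ (g) iff g | f, i.e. iff the remainder of f on division by g is 0. Divide f by g (g is monic, so eliminate the leading term of the running remainder at each step):
  leading term 2·x^3: subtract (2·x)·g(x) = 2·x^3 + 2·x^2 + 4·x, leaving x^2 + x + 4
  leading term x^2: subtract (1)·g(x) = x^2 + x + 2, leaving 2
The remainder r(x) = 2 ≠ 0 (and deg r < deg g), so g ∤ f, i.e. f ∉ (g).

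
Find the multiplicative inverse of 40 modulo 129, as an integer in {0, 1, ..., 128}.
Apply the extended Euclidean algorithm to (129, 40), tracking rows (r, s, t) with s·129 + t·40 = r. Each division r_prev = q·r_cur + r_new produces the new row as (previous row) − q·(current row):
  row A: (129, 1, 0)   [1·129 + 0·40 = 129]
  row B: (40, 0, 1)   [0·129 + 1·40 = 40]
  129 = 3·40 + 9   → row C = row A − 3·row B = (9, 1, −3)   [check: 1·129 − 3·40 = 9]
  40 = 4·9 + 4   → row D = row B − 4·row C = (4, −4, 13)   [check: −4·129 + 13·40 = 4]
  9 = 2·4 + 1   → row E = row C − 2·row D = (1, 9, −29)   [check: 9·129 − 29·40 = 1]
  4 = 4·1 + 0   → remainder 0, stop. gcd = 1 (last nonzero row E).
The gcd is 1, so 40 is invertible mod 129. The last nonzero row gives 9·129 − 29·40 = 1, so t = −29. So 40^(−1) ≡ −29 ≡ 100 (mod 129). Verify: 40 · 100 = 4000 ≡ 1 (mod 129). ✓

Final answer: 40^(−1) ≡ 100 (mod 129)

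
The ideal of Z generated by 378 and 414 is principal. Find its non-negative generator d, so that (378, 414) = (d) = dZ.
In the PID Z, (a, b) is generated by gcd(a, b). Compute gcd(414, 378) with the extended Euclidean algorithm, tracking rows (r, s, t) with s·414 + t·378 = r:
  row A: (414, 1, 0)   [1·414 + 0·378 = 414]
  row B: (378, 0, 1)   [0·414 + 1·378 = 378]
  414 = 1·378 + 36   → row C = row A − 1·row B = (36, 1, −1)   [check: 1·414 − 1·378 = 36]
  378 = 10·36 + 18   → row D = row B − 10·row C = (18, −10, 11)   [check: −10·414 + 11·378 = 18]
  36 = 2·18 + 0   → remainder 0, stop. gcd = 18 (last nonzero row D).
So gcd(378, 414) = 18, with Bézout identity −10·414 + 11·378 = 18. Containment (⊇): the Bézout identity exhibits 18 as an element of (378, 414), giving (18) ⊆ (378, 414). Containment (⊆): since 18 | 378 and 18 | 414 (378 = 18·21, 414 = 18·23), every Z-linear combination of 378 and 414 is divisible by 18, so (378, 414) ⊆ (18). Therefore (378, 414) = (18), d = 18.

Final answer: (378, 414) = (18); d = 18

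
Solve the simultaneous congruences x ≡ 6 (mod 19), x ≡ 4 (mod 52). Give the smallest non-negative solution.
x ≡ 576 (mod 988); the representative in [0, 988) is 576

The moduli 19, 52 are pairwise coprime, so by the CRT there is a unique solution mod 19·52 = 988.
Solve by successive substitution. Start with x ≡ 6 (mod 19).
  Combine with x ≡ 4 (mod 52): write x = 6 + 19·t and require 6 + 19·t ≡ 4 (mod 52), i.e. 19·t ≡ 4 − 6 ≡ 50 (mod 52). Since 19^(−1) ≡ 11 (mod 52), t ≡ 11·50 ≡ 30 (mod 52). So x ≡ 6 + 19·30 = 576 (mod 988).
Unique solution in [0, 988): x = 576.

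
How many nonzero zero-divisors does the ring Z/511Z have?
Z/511Z has 78 nonzero zero-divisors

In Z/511Z each nonzero element is either a unit (gcd with 511 is 1) or a zero-divisor (gcd > 1). The number of units is φ(511): factorise 511 = 7 · 73, so φ(511) = (7 − 1) · (73 − 1) = 6 · 72 = 432. The nonzero elements number 511 − 1 = 510. Hence the nonzero zero-divisors number 510 − 432 = 78.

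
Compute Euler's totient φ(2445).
φ is multiplicative, with φ(p^e) = p^e − p^(e−1). Factorise 2445 = 3 · 5 · 163. Then
  φ(2445) = (3 − 1) · (5 − 1) · (163 − 1) = 2 · 4 · 162 = 1296.

Final answer: φ(2445) = 1296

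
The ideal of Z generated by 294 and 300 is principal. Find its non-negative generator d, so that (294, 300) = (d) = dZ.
In the PID Z, (a, b) is generated by gcd(a, b). Compute gcd(300, 294) with the extended Euclidean algorithm, tracking rows (r, s, t) with s·300 + t·294 = r:
  row A: (300, 1, 0)   [1·300 + 0·294 = 300]
  row B: (294, 0, 1)   [0·300 + 1·294 = 294]
  300 = 1·294 + 6   → row C = row A − 1·row B = (6, 1, −1)   [check: 1·300 − 1·294 = 6]
  294 = 49·6 + 0   → remainder 0, stop. gcd = 6 (last nonzero row C).
So gcd(294, 300) = 6, with Bézout identity 1·300 − 1·294 = 6. Containment (⊇): the Bézout identity exhibits 6 as an element of (294, 300), giving (6) ⊆ (294, 300). Containment (⊆): since 6 | 294 and 6 | 300 (294 = 6·49, 300 = 6·50), every Z-linear combination of 294 and 300 is divisible by 6, so (294, 300) ⊆ (6). Therefore (294, 300) = (6), d = 6.

Final answer: (294, 300) = (6); d = 6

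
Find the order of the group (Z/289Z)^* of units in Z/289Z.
(Z/289Z)^* consists of the classes a with gcd(a, 289) = 1, so its order is φ(289). φ is multiplicative, with φ(p^e) = p^e − p^(e−1). Factorise 289 = 17^2. Then
  φ(289) = (17^2 − 17^1) = 272 = 272.
Thus |(Z/289Z)^*| = 272.

Final answer: |(Z/289Z)^*| = 272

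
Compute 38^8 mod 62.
10

Use repeated squaring. Binary(8) = 1000. Walk through the bits of the exponent 8 left-to-right: at each bit after the leading one, square the running value, then multiply by 38 if the bit is 1 (always reducing mod 62):
  bit 1 = 1 (leading): start with 38.
  bit 2 = 0: square 38^2 = 1444 ≡ 18 (mod 62).
  bit 3 = 0: square 18^2 = 324 ≡ 14 (mod 62).
  bit 4 = 0: square 14^2 = 196 ≡ 10 (mod 62).
Final value: 38^8 ≡ 10 (mod 62).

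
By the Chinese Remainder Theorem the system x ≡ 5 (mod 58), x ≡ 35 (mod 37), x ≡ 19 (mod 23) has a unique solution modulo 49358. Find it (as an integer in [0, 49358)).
The moduli 58, 37, 23 are pairwise coprime, so by the CRT there is a unique solution mod 58·37·23 = 49358.
Solve by successive substitution. Start with x ≡ 5 (mod 58).
  Combine with x ≡ 35 (mod 37): write x = 5 + 58·t and require 5 + 58·t ≡ 35 (mod 37), i.e. 58·t ≡ 35 − 5 ≡ 30 (mod 37). Since 58^(−1) ≡ 30 (mod 37) (58 ≡ 21 (mod 37)), t ≡ 30·30 ≡ 12 (mod 37). So x ≡ 5 + 58·12 = 701 (mod 2146).
  Combine with x ≡ 19 (mod 23): write x = 701 + 2146·t and require 701 + 2146·t ≡ 19 (mod 23), i.e. 2146·t ≡ 19 − 701 ≡ 8 (mod 23). Since 2146^(−1) ≡ 10 (mod 23) (2146 ≡ 7 (mod 23)), t ≡ 10·8 ≡ 11 (mod 23). So x ≡ 701 + 2146·11 = 24307 (mod 49358).
Unique solution in [0, 49358): x = 24307.

Final answer: x ≡ 24307 (mod 49358); the representative in [0, 49358) is 24307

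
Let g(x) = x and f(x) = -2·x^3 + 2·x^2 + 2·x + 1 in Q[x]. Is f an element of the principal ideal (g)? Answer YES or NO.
In Q[x] the ideal (g) consists of all multiples of g, so f ∈ (g) iff g | f, i.e. iff the remainder of f on division by g is 0. Divide f by g (g is monic, so eliminate the leading term of the running remainder at each step):
  leading term -2·x^3: subtract (-2·x^2)·g(x) = -2·x^3, leaving 2·x^2 + 2·x + 1
  leading term 2·x^2: subtract (2·x)·g(x) = 2·x^2, leaving 2·x + 1
  leading term 2·x: subtract (2)·g(x) = 2·x, leaving 1
The remainder r(x) = 1 ≠ 0 (and deg r < deg g), so g ∤ f, i.e. f ∉ (g).

Final answer: NO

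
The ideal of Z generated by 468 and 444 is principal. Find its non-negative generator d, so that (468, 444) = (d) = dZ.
(468, 444) = (12); d = 12

In the PID Z, (a, b) is generated by gcd(a, b). Compute gcd(468, 444) with the extended Euclidean algorithm, tracking rows (r, s, t) with s·468 + t·444 = r:
  row A: (468, 1, 0)   [1·468 + 0·444 = 468]
  row B: (444, 0, 1)   [0·468 + 1·444 = 444]
  468 = 1·444 + 24   → row C = row A − 1·row B = (24, 1, −1)   [check: 1·468 − 1·444 = 24]
  444 = 18·24 + 12   → row D = row B − 18·row C = (12, −18, 19)   [check: −18·468 + 19·444 = 12]
  24 = 2·12 + 0   → remainder 0, stop. gcd = 12 (last nonzero row D).
So gcd(468, 444) = 12, with Bézout identity −18·468 + 19·444 = 12. Containment (⊇): the Bézout identity exhibits 12 as an element of (468, 444), giving (12) ⊆ (468, 444). Containment (⊆): since 12 | 468 and 12 | 444 (468 = 12·39, 444 = 12·37), every Z-linear combination of 468 and 444 is divisible by 12, so (468, 444) ⊆ (12). Therefore (468, 444) = (12), d = 12.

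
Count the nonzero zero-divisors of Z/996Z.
Z/996Z has 667 nonzero zero-divisors

In Z/996Z each nonzero element is either a unit (gcd with 996 is 1) or a zero-divisor (gcd > 1). The number of units is φ(996): factorise 996 = 2^2 · 3 · 83, so φ(996) = (2^2 − 2^1) · (3 − 1) · (83 − 1) = 2 · 2 · 82 = 328. The nonzero elements number 996 − 1 = 995. Hence the nonzero zero-divisors number 995 − 328 = 667.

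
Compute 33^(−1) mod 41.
33^(−1) ≡ 5 (mod 41)

Apply the extended Euclidean algorithm to (41, 33), tracking rows (r, s, t) with s·41 + t·33 = r. Each division r_prev = q·r_cur + r_new produces the new row as (previous row) − q·(current row):
  row A: (41, 1, 0)   [1·41 + 0·33 = 41]
  row B: (33, 0, 1)   [0·41 + 1·33 = 33]
  41 = 1·33 + 8   → row C = row A − 1·row B = (8, 1, −1)   [check: 1·41 − 1·33 = 8]
  33 = 4·8 + 1   → row D = row B − 4·row C = (1, −4, 5)   [check: −4·41 + 5·33 = 1]
  8 = 8·1 + 0   → remainder 0, stop. gcd = 1 (last nonzero row D).
The gcd is 1, so 33 is invertible mod 41. The last nonzero row gives −4·41 + 5·33 = 1, so t = 5. So 33^(−1) ≡ 5 (mod 41). Verify: 33 · 5 = 165 ≡ 1 (mod 41). ✓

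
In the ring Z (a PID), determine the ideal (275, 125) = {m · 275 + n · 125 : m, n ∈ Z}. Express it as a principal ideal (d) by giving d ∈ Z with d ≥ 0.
(275, 125) = (25); d = 25

In the PID Z, (a, b) is generated by gcd(a, b). Compute gcd(275, 125) with the extended Euclidean algorithm, tracking rows (r, s, t) with s·275 + t·125 = r:
  row A: (275, 1, 0)   [1·275 + 0·125 = 275]
  row B: (125, 0, 1)   [0·275 + 1·125 = 125]
  275 = 2·125 + 25   → row C = row A − 2·row B = (25, 1, −2)   [check: 1·275 − 2·125 = 25]
  125 = 5·25 + 0   → remainder 0, stop. gcd = 25 (last nonzero row C).
So gcd(275, 125) = 25, with Bézout identity 1·275 − 2·125 = 25. Containment (⊇): the Bézout identity exhibits 25 as an element of (275, 125), giving (25) ⊆ (275, 125). Containment (⊆): since 25 | 275 and 25 | 125 (275 = 25·11, 125 = 25·5), every Z-linear combination of 275 and 125 is divisible by 25, so (275, 125) ⊆ (25). Therefore (275, 125) = (25), d = 25.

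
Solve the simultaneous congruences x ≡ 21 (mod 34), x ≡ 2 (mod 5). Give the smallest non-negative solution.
The moduli 34, 5 are pairwise coprime, so by the CRT there is a unique solution mod 34·5 = 170.
Solve by successive substitution. Start with x ≡ 21 (mod 34).
  Combine with x ≡ 2 (mod 5): write x = 21 + 34·t and require 21 + 34·t ≡ 2 (mod 5), i.e. 34·t ≡ 2 − 21 ≡ 1 (mod 5). Since 34^(−1) ≡ 4 (mod 5) (34 ≡ 4 (mod 5)), t ≡ 4·1 ≡ 4 (mod 5). So x ≡ 21 + 34·4 = 157 (mod 170).
Unique solution in [0, 170): x = 157.

Final answer: x ≡ 157 (mod 170); the representative in [0, 170) is 157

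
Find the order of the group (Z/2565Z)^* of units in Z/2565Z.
|(Z/2565Z)^*| = 1296

(Z/2565Z)^* consists of the classes a with gcd(a, 2565) = 1, so its order is φ(2565). φ is multiplicative, with φ(p^e) = p^e − p^(e−1). Factorise 2565 = 3^3 · 5 · 19. Then
  φ(2565) = (3^3 − 3^2) · (5 − 1) · (19 − 1) = 18 · 4 · 18 = 1296.
Thus |(Z/2565Z)^*| = 1296.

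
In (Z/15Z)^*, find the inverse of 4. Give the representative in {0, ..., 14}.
4^(−1) ≡ 4 (mod 15)

Apply the extended Euclidean algorithm to (15, 4), tracking rows (r, s, t) with s·15 + t·4 = r. Each division r_prev = q·r_cur + r_new produces the new row as (previous row) − q·(current row):
  row A: (15, 1, 0)   [1·15 + 0·4 = 15]
  row B: (4, 0, 1)   [0·15 + 1·4 = 4]
  15 = 3·4 + 3   → row C = row A − 3·row B = (3, 1, −3)   [check: 1·15 − 3·4 = 3]
  4 = 1·3 + 1   → row D = row B − 1·row C = (1, −1, 4)   [check: −1·15 + 4·4 = 1]
  3 = 3·1 + 0   → remainder 0, stop. gcd = 1 (last nonzero row D).
The gcd is 1, so 4 is invertible mod 15. The last nonzero row gives −1·15 + 4·4 = 1, so t = 4. So 4^(−1) ≡ 4 (mod 15). Verify: 4 · 4 = 16 ≡ 1 (mod 15). ✓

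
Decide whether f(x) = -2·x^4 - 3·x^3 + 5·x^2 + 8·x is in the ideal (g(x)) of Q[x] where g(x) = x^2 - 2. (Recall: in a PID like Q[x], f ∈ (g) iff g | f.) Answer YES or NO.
NO

In Q[x] the ideal (g) consists of all multiples of g, so f ∈ (g) iff g | f, i.e. iff the remainder of f on division by g is 0. Divide f by g (g is monic, so eliminate the leading term of the running remainder at each step):
  leading term -2·x^4: subtract (-2·x^2)·g(x) = -2·x^4 + 4·x^2, leaving -3·x^3 + x^2 + 8·x
  leading term -3·x^3: subtract (-3·x)·g(x) = -3·x^3 + 6·x, leaving x^2 + 2·x
  leading term x^2: subtract (1)·g(x) = x^2 - 2, leaving 2·x + 2
The remainder r(x) = 2·x + 2 ≠ 0 (and deg r < deg g), so g ∤ f, i.e. f ∉ (g).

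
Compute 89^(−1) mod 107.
89^(−1) ≡ 101 (mod 107)

Apply the extended Euclidean algorithm to (107, 89), tracking rows (r, s, t) with s·107 + t·89 = r. Each division r_prev = q·r_cur + r_new produces the new row as (previous row) − q·(current row):
  row A: (107, 1, 0)   [1·107 + 0·89 = 107]
  row B: (89, 0, 1)   [0·107 + 1·89 = 89]
  107 = 1·89 + 18   → row C = row A − 1·row B = (18, 1, −1)   [check: 1·107 − 1·89 = 18]
  89 = 4·18 + 17   → row D = row B − 4·row C = (17, −4, 5)   [check: −4·107 + 5·89 = 17]
  18 = 1·17 + 1   → row E = row C − 1·row D = (1, 5, −6)   [check: 5·107 − 6·89 = 1]
  17 = 17·1 + 0   → remainder 0, stop. gcd = 1 (last nonzero row E).
The gcd is 1, so 89 is invertible mod 107. The last nonzero row gives 5·107 − 6·89 = 1, so t = −6. So 89^(−1) ≡ −6 ≡ 101 (mod 107). Verify: 89 · 101 = 8989 ≡ 1 (mod 107). ✓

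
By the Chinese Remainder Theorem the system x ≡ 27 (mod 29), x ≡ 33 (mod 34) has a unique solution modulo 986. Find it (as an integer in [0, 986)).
The moduli 29, 34 are pairwise coprime, so by the CRT there is a unique solution mod 29·34 = 986.
Solve by successive substitution. Start with x ≡ 27 (mod 29).
  Combine with x ≡ 33 (mod 34): write x = 27 + 29·t and require 27 + 29·t ≡ 33 (mod 34), i.e. 29·t ≡ 33 − 27 ≡ 6 (mod 34). Since 29^(−1) ≡ 27 (mod 34), t ≡ 27·6 ≡ 26 (mod 34). So x ≡ 27 + 29·26 = 781 (mod 986).
Unique solution in [0, 986): x = 781.

Final answer: x ≡ 781 (mod 986); the representative in [0, 986) is 781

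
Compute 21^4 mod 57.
Use repeated squaring. Binary(4) = 100. Walk through the bits of the exponent 4 left-to-right: at each bit after the leading one, square the running value, then multiply by 21 if the bit is 1 (always reducing mod 57):
  bit 1 = 1 (leading): start with 21.
  bit 2 = 0: square 21^2 = 441 ≡ 42 (mod 57).
  bit 3 = 0: square 42^2 = 1764 ≡ 54 (mod 57).
Final value: 21^4 ≡ 54 (mod 57).

Final answer: 54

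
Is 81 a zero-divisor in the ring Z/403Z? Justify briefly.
NO

gcd(81, 403) = 1, so 81 is a unit in Z/403Z (it has a multiplicative inverse). A unit cannot be a zero-divisor: if 81·b ≡ 0 then multiplying both sides by 81^(−1) gives b ≡ 0. So 81 is not a zero-divisor.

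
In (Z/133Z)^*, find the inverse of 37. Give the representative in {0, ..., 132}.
37^(−1) ≡ 18 (mod 133)

Apply the extended Euclidean algorithm to (133, 37), tracking rows (r, s, t) with s·133 + t·37 = r. Each division r_prev = q·r_cur + r_new produces the new row as (previous row) − q·(current row):
  row A: (133, 1, 0)   [1·133 + 0·37 = 133]
  row B: (37, 0, 1)   [0·133 + 1·37 = 37]
  133 = 3·37 + 22   → row C = row A − 3·row B = (22, 1, −3)   [check: 1·133 − 3·37 = 22]
  37 = 1·22 + 15   → row D = row B − 1·row C = (15, −1, 4)   [check: −1·133 + 4·37 = 15]
  22 = 1·15 + 7   → row E = row C − 1·row D = (7, 2, −7)   [check: 2·133 − 7·37 = 7]
  15 = 2·7 + 1   → row F = row D − 2·row E = (1, −5, 18)   [check: −5·133 + 18·37 = 1]
  7 = 7·1 + 0   → remainder 0, stop. gcd = 1 (last nonzero row F).
The gcd is 1, so 37 is invertible mod 133. The last nonzero row gives −5·133 + 18·37 = 1, so t = 18. So 37^(−1) ≡ 18 (mod 133). Verify: 37 · 18 = 666 ≡ 1 (mod 133). ✓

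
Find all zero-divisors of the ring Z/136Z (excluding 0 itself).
nonzero zero-divisors of Z/136Z = {2, 4, 6, 8, 10, 12, 14, 16, 17, 18, 20, 22, 24, 26, 28, 30, 32, 34, 36, 38, 40, 42, 44, 46, 48, 50, 51, 52, 54, 56, 58, 60, 62, 64, 66, 68, 70, 72, 74, 76, 78, 80, 82, 84, 85, 86, 88, 90, 92, 94, 96, 98, 100, 102, 104, 106, 108, 110, 112, 114, 116, 118, 119, 120, 122, 124, 126, 128, 130, 132, 134}

An element a ∈ Z/136Z (with a ≠ 0) is a zero-divisor iff gcd(a, 136) > 1 (because a is a unit precisely when gcd(a, n) = 1, and in Z/nZ every nonzero, non-unit element is a zero-divisor). Scan a = 1, ..., 135 and keep those with gcd(a, 136) > 1:
  gcd(2, 136) = 2, gcd(4, 136) = 4, gcd(6, 136) = 2, gcd(8, 136) = 8, gcd(10, 136) = 2, gcd(12, 136) = 4, gcd(14, 136) = 2, gcd(16, 136) = 8, gcd(17, 136) = 17, gcd(18, 136) = 2, gcd(20, 136) = 4, gcd(22, 136) = 2, gcd(24, 136) = 8, gcd(26, 136) = 2, gcd(28, 136) = 4, gcd(30, 136) = 2, gcd(32, 136) = 8, gcd(34, 136) = 34, gcd(36, 136) = 4, gcd(38, 136) = 2, gcd(40, 136) = 8, gcd(42, 136) = 2, gcd(44, 136) = 4, gcd(46, 136) = 2, gcd(48, 136) = 8, gcd(50, 136) = 2, gcd(51, 136) = 17, gcd(52, 136) = 4, gcd(54, 136) = 2, gcd(56, 136) = 8, gcd(58, 136) = 2, gcd(60, 136) = 4, gcd(62, 136) = 2, gcd(64, 136) = 8, gcd(66, 136) = 2, gcd(68, 136) = 68, gcd(70, 136) = 2, gcd(72, 136) = 8, gcd(74, 136) = 2, gcd(76, 136) = 4, gcd(78, 136) = 2, gcd(80, 136) = 8, gcd(82, 136) = 2, gcd(84, 136) = 4, gcd(85, 136) = 17, gcd(86, 136) = 2, gcd(88, 136) = 8, gcd(90, 136) = 2, gcd(92, 136) = 4, gcd(94, 136) = 2, gcd(96, 136) = 8, gcd(98, 136) = 2, gcd(100, 136) = 4, gcd(102, 136) = 34, gcd(104, 136) = 8, gcd(106, 136) = 2, gcd(108, 136) = 4, gcd(110, 136) = 2, gcd(112, 136) = 8, gcd(114, 136) = 2, gcd(116, 136) = 4, gcd(118, 136) = 2, gcd(119, 136) = 17, gcd(120, 136) = 8, gcd(122, 136) = 2, gcd(124, 136) = 4, gcd(126, 136) = 2, gcd(128, 136) = 8, gcd(130, 136) = 2, gcd(132, 136) = 4, gcd(134, 136) = 2.
All other a ∈ {1, ..., 135} have gcd(a, 136) = 1 and are units. So the nonzero zero-divisors are exactly the 71 values of a appearing in this scan.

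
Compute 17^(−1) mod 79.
17^(−1) ≡ 14 (mod 79)

Apply the extended Euclidean algorithm to (79, 17), tracking rows (r, s, t) with s·79 + t·17 = r. Each division r_prev = q·r_cur + r_new produces the new row as (previous row) − q·(current row):
  row A: (79, 1, 0)   [1·79 + 0·17 = 79]
  row B: (17, 0, 1)   [0·79 + 1·17 = 17]
  79 = 4·17 + 11   → row C = row A − 4·row B = (11, 1, −4)   [check: 1·79 − 4·17 = 11]
  17 = 1·11 + 6   → row D = row B − 1·row C = (6, −1, 5)   [check: −1·79 + 5·17 = 6]
  11 = 1·6 + 5   → row E = row C − 1·row D = (5, 2, −9)   [check: 2·79 − 9·17 = 5]
  6 = 1·5 + 1   → row F = row D − 1·row E = (1, −3, 14)   [check: −3·79 + 14·17 = 1]
  5 = 5·1 + 0   → remainder 0, stop. gcd = 1 (last nonzero row F).
The gcd is 1, so 17 is invertible mod 79. The last nonzero row gives −3·79 + 14·17 = 1, so t = 14. So 17^(−1) ≡ 14 (mod 79). Verify: 17 · 14 = 238 ≡ 1 (mod 79). ✓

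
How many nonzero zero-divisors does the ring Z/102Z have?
In Z/102Z each nonzero element is either a unit (gcd with 102 is 1) or a zero-divisor (gcd > 1). The number of units is φ(102): factorise 102 = 2 · 3 · 17, so φ(102) = (2 − 1) · (3 − 1) · (17 − 1) = 1 · 2 · 16 = 32. The nonzero elements number 102 − 1 = 101. Hence the nonzero zero-divisors number 101 − 32 = 69.

Final answer: Z/102Z has 69 nonzero zero-divisors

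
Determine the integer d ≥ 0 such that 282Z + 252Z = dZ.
In the PID Z, (a, b) is generated by gcd(a, b). Compute gcd(282, 252) with the extended Euclidean algorithm, tracking rows (r, s, t) with s·282 + t·252 = r:
  row A: (282, 1, 0)   [1·282 + 0·252 = 282]
  row B: (252, 0, 1)   [0·282 + 1·252 = 252]
  282 = 1·252 + 30   → row C = row A − 1·row B = (30, 1, −1)   [check: 1·282 − 1·252 = 30]
  252 = 8·30 + 12   → row D = row B − 8·row C = (12, −8, 9)   [check: −8·282 + 9·252 = 12]
  30 = 2·12 + 6   → row E = row C − 2·row D = (6, 17, −19)   [check: 17·282 − 19·252 = 6]
  12 = 2·6 + 0   → remainder 0, stop. gcd = 6 (last nonzero row E).
So gcd(282, 252) = 6, with Bézout identity 17·282 − 19·252 = 6. Containment (⊇): the Bézout identity exhibits 6 as an element of (282, 252), giving (6) ⊆ (282, 252). Containment (⊆): since 6 | 282 and 6 | 252 (282 = 6·47, 252 = 6·42), every Z-linear combination of 282 and 252 is divisible by 6, so (282, 252) ⊆ (6). Therefore (282, 252) = (6), d = 6.

Final answer: (282, 252) = (6); d = 6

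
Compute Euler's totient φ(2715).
φ(2715) = 1440

φ is multiplicative, with φ(p^e) = p^e − p^(e−1). Factorise 2715 = 3 · 5 · 181. Then
  φ(2715) = (3 − 1) · (5 − 1) · (181 − 1) = 2 · 4 · 180 = 1440.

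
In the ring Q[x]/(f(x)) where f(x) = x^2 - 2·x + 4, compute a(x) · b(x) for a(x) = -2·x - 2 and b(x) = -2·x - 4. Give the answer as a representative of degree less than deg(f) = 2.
First multiply in Q[x] without reducing: a · b = 4·x^2 + 12·x + 8. Now divide by f(x) = x^2 - 2·x + 4, eliminating the leading term at each step:
  leading term 4·x^2: subtract (4)·f(x) = 4·x^2 - 8·x + 16, leaving 20·x - 8
The degree is now < 2, so this is the remainder. Hence a · b ≡ 20·x - 8 in Q[x]/(f).

Final answer: a · b ≡ 20·x - 8 (mod f(x))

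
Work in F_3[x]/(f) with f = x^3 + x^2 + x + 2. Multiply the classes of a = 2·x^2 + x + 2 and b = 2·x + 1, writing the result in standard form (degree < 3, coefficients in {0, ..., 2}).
Multiply as integer polynomials: a · b = 4·x^3 + 4·x^2 + 5·x + 2. Reducing coefficients mod 3: a · b ≡ x^3 + x^2 + 2·x + 2. Now divide by f(x) = x^3 + x^2 + x + 2 in F_3[x], eliminating the leading term at each step:
  leading term x^3: subtract (1)·f(x) = x^3 + x^2 + x + 2, leaving x (coefficients mod 3)
The degree is now < 3, so this is the remainder. Hence a · b ≡ x in F_3[x]/(f).

Final answer: a · b ≡ x (mod f(x))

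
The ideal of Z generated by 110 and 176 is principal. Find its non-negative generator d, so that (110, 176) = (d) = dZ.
(110, 176) = (22); d = 22

In the PID Z, (a, b) is generated by gcd(a, b). Compute gcd(176, 110) with the extended Euclidean algorithm, tracking rows (r, s, t) with s·176 + t·110 = r:
  row A: (176, 1, 0)   [1·176 + 0·110 = 176]
  row B: (110, 0, 1)   [0·176 + 1·110 = 110]
  176 = 1·110 + 66   → row C = row A − 1·row B = (66, 1, −1)   [check: 1·176 − 1·110 = 66]
  110 = 1·66 + 44   → row D = row B − 1·row C = (44, −1, 2)   [check: −1·176 + 2·110 = 44]
  66 = 1·44 + 22   → row E = row C − 1·row D = (22, 2, −3)   [check: 2·176 − 3·110 = 22]
  44 = 2·22 + 0   → remainder 0, stop. gcd = 22 (last nonzero row E).
So gcd(110, 176) = 22, with Bézout identity 2·176 − 3·110 = 22. Containment (⊇): the Bézout identity exhibits 22 as an element of (110, 176), giving (22) ⊆ (110, 176). Containment (⊆): since 22 | 110 and 22 | 176 (110 = 22·5, 176 = 22·8), every Z-linear combination of 110 and 176 is divisible by 22, so (110, 176) ⊆ (22). Therefore (110, 176) = (22), d = 22.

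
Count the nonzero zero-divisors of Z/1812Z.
In Z/1812Z each nonzero element is either a unit (gcd with 1812 is 1) or a zero-divisor (gcd > 1). The number of units is φ(1812): factorise 1812 = 2^2 · 3 · 151, so φ(1812) = (2^2 − 2^1) · (3 − 1) · (151 − 1) = 2 · 2 · 150 = 600. The nonzero elements number 1812 − 1 = 1811. Hence the nonzero zero-divisors number 1811 − 600 = 1211.

Final answer: Z/1812Z has 1211 nonzero zero-divisors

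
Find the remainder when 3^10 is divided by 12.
Use repeated squaring. Binary(10) = 1010. Walk through the bits of the exponent 10 left-to-right: at each bit after the leading one, square the running value, then multiply by 3 if the bit is 1 (always reducing mod 12):
  bit 1 = 1 (leading): start with 3.
  bit 2 = 0: square 3^2 = 9 (mod 12).
  bit 3 = 1: square 9^2 = 81 ≡ 9; bit is 1, so multiply 9·3 = 27 ≡ 3 (mod 12).
  bit 4 = 0: square 3^2 = 9 (mod 12).
Final value: 3^10 ≡ 9 (mod 12).

Final answer: 9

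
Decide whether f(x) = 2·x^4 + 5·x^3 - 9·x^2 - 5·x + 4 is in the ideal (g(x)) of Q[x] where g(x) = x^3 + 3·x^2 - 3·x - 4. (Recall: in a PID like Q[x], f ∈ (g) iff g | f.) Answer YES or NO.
In Q[x] the ideal (g) consists of all multiples of g, so f ∈ (g) iff g | f, i.e. iff the remainder of f on division by g is 0. Divide f by g (g is monic, so eliminate the leading term of the running remainder at each step):
  leading term 2·x^4: subtract (2·x)·g(x) = 2·x^4 + 6·x^3 - 6·x^2 - 8·x, leaving -x^3 - 3·x^2 + 3·x + 4
  leading term -x^3: subtract (-1)·g(x) = -x^3 - 3·x^2 + 3·x + 4, leaving 0
The remainder is 0, so f(x) = g(x) · h(x) with h(x) = 2·x - 1. Hence g | f, i.e. f ∈ (g).

Final answer: YES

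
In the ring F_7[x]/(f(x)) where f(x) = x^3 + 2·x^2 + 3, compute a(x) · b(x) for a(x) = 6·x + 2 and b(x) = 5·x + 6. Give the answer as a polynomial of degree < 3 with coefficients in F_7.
a · b ≡ 2·x^2 + 4·x + 5 (mod f(x))

Multiply as integer polynomials: a · b = 30·x^2 + 46·x + 12. Reducing coefficients mod 7: a · b ≡ 2·x^2 + 4·x + 5. This already has degree < 3, so no reduction by f is needed. Hence a · b ≡ 2·x^2 + 4·x + 5 in F_7[x]/(f).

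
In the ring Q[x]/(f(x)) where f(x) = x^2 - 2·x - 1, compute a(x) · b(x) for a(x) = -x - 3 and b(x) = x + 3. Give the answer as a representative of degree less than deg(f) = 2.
a · b ≡ -8·x - 10 (mod f(x))

First multiply in Q[x] without reducing: a · b = -x^2 - 6·x - 9. Now divide by f(x) = x^2 - 2·x - 1, eliminating the leading term at each step:
  leading term -x^2: subtract (-1)·f(x) = -x^2 + 2·x + 1, leaving -8·x - 10
The degree is now < 2, so this is the remainder. Hence a · b ≡ -8·x - 10 in Q[x]/(f).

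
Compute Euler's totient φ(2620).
φ(2620) = 1040

φ is multiplicative, with φ(p^e) = p^e − p^(e−1). Factorise 2620 = 2^2 · 5 · 131. Then
  φ(2620) = (2^2 − 2^1) · (5 − 1) · (131 − 1) = 2 · 4 · 130 = 1040.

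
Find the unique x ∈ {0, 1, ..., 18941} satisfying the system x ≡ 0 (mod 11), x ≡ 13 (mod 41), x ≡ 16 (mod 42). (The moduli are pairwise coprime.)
The moduli 11, 41, 42 are pairwise coprime, so by the CRT there is a unique solution mod 11·41·42 = 18942.
Solve by successive substitution. Start with x ≡ 0 (mod 11).
  Combine with x ≡ 13 (mod 41): write x = 11·t and require 11·t ≡ 13 (mod 41). Since 11^(−1) ≡ 15 (mod 41), t ≡ 15·13 ≡ 31 (mod 41). So x ≡ 11·31 = 341 (mod 451).
  Combine with x ≡ 16 (mod 42): write x = 341 + 451·t and require 341 + 451·t ≡ 16 (mod 42), i.e. 451·t ≡ 16 − 341 ≡ 11 (mod 42). Since 451^(−1) ≡ 19 (mod 42) (451 ≡ 31 (mod 42)), t ≡ 19·11 ≡ 41 (mod 42). So x ≡ 341 + 451·41 = 18832 (mod 18942).
Unique solution in [0, 18942): x = 18832.

Final answer: x ≡ 18832 (mod 18942); the representative in [0, 18942) is 18832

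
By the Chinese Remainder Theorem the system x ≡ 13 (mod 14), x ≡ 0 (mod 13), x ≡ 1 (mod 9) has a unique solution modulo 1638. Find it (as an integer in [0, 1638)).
x ≡ 559 (mod 1638); the representative in [0, 1638) is 559

The moduli 14, 13, 9 are pairwise coprime, so by the CRT there is a unique solution mod 14·13·9 = 1638.
Solve by successive substitution. Start with x ≡ 13 (mod 14).
  Combine with x ≡ 0 (mod 13): write x = 13 + 14·t and require 13 + 14·t ≡ 0 (mod 13), i.e. 14·t ≡ 0 − 13 ≡ 0 (mod 13). Since 14^(−1) ≡ 1 (mod 13) (14 ≡ 1 (mod 13)), t ≡ 1·0 ≡ 0 (mod 13). So x ≡ 13 + 14·0 = 13 (mod 182).
  Combine with x ≡ 1 (mod 9): write x = 13 + 182·t and require 13 + 182·t ≡ 1 (mod 9), i.e. 182·t ≡ 1 − 13 ≡ 6 (mod 9). Since 182^(−1) ≡ 5 (mod 9) (182 ≡ 2 (mod 9)), t ≡ 5·6 ≡ 3 (mod 9). So x ≡ 13 + 182·3 = 559 (mod 1638).
Unique solution in [0, 1638): x = 559.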